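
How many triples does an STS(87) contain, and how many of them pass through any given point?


An STS(v) is a 2-(v, 3, 1) BIBD: block size k = 3, λ = 1.
Replication: r(k − 1) = λ(v − 1) ⇒ r·2 = 87 − 1 = 86 ⇒ r = 43.
Block count: b = v(v − 1)/6 = 87·86/6 = 7482/6 = 1247.

r = 43, b = 1247.


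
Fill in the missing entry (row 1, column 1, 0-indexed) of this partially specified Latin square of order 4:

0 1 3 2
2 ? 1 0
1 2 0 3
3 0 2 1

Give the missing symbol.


Row 1 contains symbols [0, 1, 2] — missing [3].
Column 1 contains symbols [0, 1, 2] — missing [3].
The missing symbol must appear in both missing sets; intersection = [3].
Therefore the hidden value is 3.

Missing value = 3.


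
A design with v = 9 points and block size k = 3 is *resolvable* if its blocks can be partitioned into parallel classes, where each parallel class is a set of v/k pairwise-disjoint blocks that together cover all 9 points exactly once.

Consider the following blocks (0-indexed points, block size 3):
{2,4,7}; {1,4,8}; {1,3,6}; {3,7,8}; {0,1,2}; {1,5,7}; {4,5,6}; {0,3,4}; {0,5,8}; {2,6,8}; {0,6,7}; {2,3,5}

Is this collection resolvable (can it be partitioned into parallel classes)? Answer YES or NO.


v = 9, block size k = 3, number of blocks = 12.
For resolvability, blocks must partition into parallel classes of size v/k = 3.
Total blocks must therefore be a multiple of 3: 12 = 3·4 + 0 ⇒ divisible ✓.
Greedy packing gives 4 candidate class(es). Each should be a full parallel class (size 3, covers all 9 points).
  Class 1 (3 blocks): {2,4,7}; {1,3,6}; {0,5,8}. Points covered: [0, 1, 2, 3, 4, 5, 6, 7, 8].
  Class 2 (3 blocks): {1,4,8}; {0,6,7}; {2,3,5}. Points covered: [0, 1, 2, 3, 4, 5, 6, 7, 8].
  Class 3 (3 blocks): {3,7,8}; {0,1,2}; {4,5,6}. Points covered: [0, 1, 2, 3, 4, 5, 6, 7, 8].
  Class 4 (3 blocks): {1,5,7}; {0,3,4}; {2,6,8}. Points covered: [0, 1, 2, 3, 4, 5, 6, 7, 8].
All classes full (size 3)? YES. All classes cover every point? YES.
Resolvable? YES.

YES


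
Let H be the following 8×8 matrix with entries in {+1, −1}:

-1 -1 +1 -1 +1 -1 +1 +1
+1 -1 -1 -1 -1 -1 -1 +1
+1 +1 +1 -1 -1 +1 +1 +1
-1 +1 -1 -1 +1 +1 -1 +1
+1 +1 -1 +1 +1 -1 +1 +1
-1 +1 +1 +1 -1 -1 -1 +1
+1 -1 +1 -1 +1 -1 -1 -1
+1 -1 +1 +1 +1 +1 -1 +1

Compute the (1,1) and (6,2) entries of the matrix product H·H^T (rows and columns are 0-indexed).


Row 1 of H: [1, -1, -1, -1, -1, -1, -1, 1].
Row 2 of H: [1, 1, 1, -1, -1, 1, 1, 1].
Row 6 of H: [1, -1, 1, -1, 1, -1, -1, -1].
(H·H^T)[1][1] = Σ_j H[1][j]·H[1][j] = (1)² + (-1)² + (-1)² + (-1)² + (-1)² + (-1)² + (-1)² + (1)² = 1 + 1 + 1 + 1 + 1 + 1 + 1 + 1 = 8.
(H·H^T)[6][2] = Σ_j H[6][j]·H[2][j] = (1)·(1) + (-1)·(1) + (1)·(1) + (-1)·(-1) + (1)·(-1) + (-1)·(1) + (-1)·(1) + (-1)·(1) = 1 + -1 + 1 + 1 + -1 + -1 + -1 + -1 = -2.
Rows 6 and 2 are not orthogonal (dot product = -2 ≠ 0), so H is not a Hadamard matrix.

(1,1) entry = 8; (6,2) entry = -2.


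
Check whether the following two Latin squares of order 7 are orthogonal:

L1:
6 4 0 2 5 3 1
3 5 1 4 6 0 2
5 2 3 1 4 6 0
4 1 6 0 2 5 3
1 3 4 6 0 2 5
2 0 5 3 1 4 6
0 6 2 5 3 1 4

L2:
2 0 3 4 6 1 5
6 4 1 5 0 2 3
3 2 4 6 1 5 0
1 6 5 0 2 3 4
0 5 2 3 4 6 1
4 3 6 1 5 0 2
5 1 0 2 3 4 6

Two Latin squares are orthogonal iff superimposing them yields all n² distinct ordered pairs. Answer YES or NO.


Form the n² = 49 superimposed pairs (L1[i][j], L2[i][j]), row by row (rows and columns indexed from 0):
row 0: (6,2) (4,0) (0,3) (2,4) (5,6) (3,1) (1,5)
row 1: (3,6) (5,4) (1,1) (4,5) (6,0) (0,2) (2,3)
row 2: (5,3) (2,2) (3,4) (1,6) (4,1) (6,5) (0,0)
row 3: (4,1) (1,6) (6,5) (0,0) (2,2) (5,3) (3,4)
row 4: (1,0) (3,5) (4,2) (6,3) (0,4) (2,6) (5,1)
row 5: (2,4) (0,3) (5,6) (3,1) (1,5) (4,0) (6,2)
row 6: (0,5) (6,1) (2,0) (5,2) (3,3) (1,4) (4,6)
Orthogonality requires all 49 pairs distinct.
But the pair (4,1) repeats: cell (2,4) has L1 = 4, L2 = 1, and cell (3,0) has L1 = 4, L2 = 1.
A repeated pair means some other pair never occurs (only 35 distinct pairs out of 49), so the squares are not orthogonal.
Conclusion: NO.

NO


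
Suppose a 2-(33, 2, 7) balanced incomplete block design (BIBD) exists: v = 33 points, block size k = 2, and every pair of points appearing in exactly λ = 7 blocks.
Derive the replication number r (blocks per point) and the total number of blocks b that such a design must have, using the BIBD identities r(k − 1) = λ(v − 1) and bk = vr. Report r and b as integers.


Any 2-(v, k, λ) BIBD satisfies two necessary conditions:
  (i)  Each point sits in r blocks, and counting incidences through any fixed point gives r(k − 1) = λ(v − 1), so r = λ(v − 1)/(k − 1).
  (ii) Total incidences bk = vr, so b = vr/k.
Step 1: r = λ(v − 1)/(k − 1) = 7·(33 − 1)/(2 − 1) = 7·32/1 = 224/1 = 224.
Step 2: b = vr/k = 33·224/2 = 7392/2 = 3696.
Check integrality: r = 224 ∈ Z ✓, b = 3696 ∈ Z ✓.
(These identities are necessary conditions: they determine r and b for any design with these parameters, but do not by themselves prove that one exists.)

r = 224, b = 3696.


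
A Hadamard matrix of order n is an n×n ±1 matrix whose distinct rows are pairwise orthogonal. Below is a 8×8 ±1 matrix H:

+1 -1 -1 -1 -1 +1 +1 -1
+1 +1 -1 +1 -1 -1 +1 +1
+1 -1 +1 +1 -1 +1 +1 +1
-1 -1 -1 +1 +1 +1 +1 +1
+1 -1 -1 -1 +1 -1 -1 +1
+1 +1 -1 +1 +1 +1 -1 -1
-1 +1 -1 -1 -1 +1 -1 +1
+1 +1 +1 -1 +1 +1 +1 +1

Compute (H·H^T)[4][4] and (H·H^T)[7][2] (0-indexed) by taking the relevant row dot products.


Row 2 of H: [1, -1, 1, 1, -1, 1, 1, 1].
Row 4 of H: [1, -1, -1, -1, 1, -1, -1, 1].
Row 7 of H: [1, 1, 1, -1, 1, 1, 1, 1].
(H·H^T)[4][4] = Σ_j H[4][j]·H[4][j] = (1)² + (-1)² + (-1)² + (-1)² + (1)² + (-1)² + (-1)² + (1)² = 1 + 1 + 1 + 1 + 1 + 1 + 1 + 1 = 8.
(H·H^T)[7][2] = Σ_j H[7][j]·H[2][j] = (1)·(1) + (1)·(-1) + (1)·(1) + (-1)·(1) + (1)·(-1) + (1)·(1) + (1)·(1) + (1)·(1) = 1 + -1 + 1 + -1 + -1 + 1 + 1 + 1 = 2.
Rows 7 and 2 are not orthogonal (dot product = 2 ≠ 0), so H is not a Hadamard matrix.

(4,4) entry = 8; (7,2) entry = 2.


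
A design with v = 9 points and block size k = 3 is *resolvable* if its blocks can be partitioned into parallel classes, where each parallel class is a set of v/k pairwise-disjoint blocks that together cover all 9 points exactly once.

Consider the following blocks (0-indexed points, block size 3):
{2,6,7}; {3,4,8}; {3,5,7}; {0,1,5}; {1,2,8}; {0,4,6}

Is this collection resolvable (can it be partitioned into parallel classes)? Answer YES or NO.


v = 9, block size k = 3, number of blocks = 6.
For resolvability, blocks must partition into parallel classes of size v/k = 3.
Total blocks must therefore be a multiple of 3: 6 = 3·2 + 0 ⇒ divisible ✓.
Greedy packing gives 2 candidate class(es). Each should be a full parallel class (size 3, covers all 9 points).
  Class 1 (3 blocks): {2,6,7}; {3,4,8}; {0,1,5}. Points covered: [0, 1, 2, 3, 4, 5, 6, 7, 8].
  Class 2 (3 blocks): {3,5,7}; {1,2,8}; {0,4,6}. Points covered: [0, 1, 2, 3, 4, 5, 6, 7, 8].
All classes full (size 3)? YES. All classes cover every point? YES.
Resolvable? YES.

YES


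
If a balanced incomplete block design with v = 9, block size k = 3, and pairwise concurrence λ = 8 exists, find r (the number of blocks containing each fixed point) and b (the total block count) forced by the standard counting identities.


Any 2-(v, k, λ) BIBD satisfies two necessary conditions:
  (i)  Each point sits in r blocks, and counting incidences through any fixed point gives r(k − 1) = λ(v − 1), so r = λ(v − 1)/(k − 1).
  (ii) Total incidences bk = vr, so b = vr/k.
Step 1: r = λ(v − 1)/(k − 1) = 8·(9 − 1)/(3 − 1) = 8·8/2 = 64/2 = 32.
Step 2: b = vr/k = 9·32/3 = 288/3 = 96.
Check integrality: r = 32 ∈ Z ✓, b = 96 ∈ Z ✓.
(These identities are necessary conditions: they determine r and b for any design with these parameters, but do not by themselves prove that one exists.)

r = 32, b = 96.


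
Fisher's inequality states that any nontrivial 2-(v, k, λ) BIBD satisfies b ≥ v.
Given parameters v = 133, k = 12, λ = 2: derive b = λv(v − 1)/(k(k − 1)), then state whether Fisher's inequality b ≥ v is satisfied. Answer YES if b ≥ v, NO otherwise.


r = λ(v − 1)/(k − 1) = 2·132/11 = 24.
b = vr/k = 133·24/12 = 266.
Fisher's inequality: b ≥ v ⇔ 266 ≥ 133? YES.

YES


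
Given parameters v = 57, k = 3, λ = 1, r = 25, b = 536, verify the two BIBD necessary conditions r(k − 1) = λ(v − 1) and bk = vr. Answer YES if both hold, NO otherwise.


Condition (i): r(k − 1) = 25·2 = 50; λ(v − 1) = 1·56 = 56. Match? NO.
Condition (ii): bk = 536·3 = 1608; vr = 57·25 = 1425. Match? NO.
Both conditions hold? NO.

NO


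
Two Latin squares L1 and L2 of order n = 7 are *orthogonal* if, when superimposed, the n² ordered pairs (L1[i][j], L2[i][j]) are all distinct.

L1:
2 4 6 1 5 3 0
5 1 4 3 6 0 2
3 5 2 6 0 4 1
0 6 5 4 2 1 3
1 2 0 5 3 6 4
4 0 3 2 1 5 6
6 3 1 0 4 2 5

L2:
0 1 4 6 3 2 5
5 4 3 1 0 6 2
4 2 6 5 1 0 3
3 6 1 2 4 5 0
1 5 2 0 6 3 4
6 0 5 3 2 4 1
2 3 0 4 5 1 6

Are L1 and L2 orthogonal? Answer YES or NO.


Form the n² = 49 superimposed pairs (L1[i][j], L2[i][j]), row by row (rows and columns indexed from 0):
row 0: (2,0) (4,1) (6,4) (1,6) (5,3) (3,2) (0,5)
row 1: (5,5) (1,4) (4,3) (3,1) (6,0) (0,6) (2,2)
row 2: (3,4) (5,2) (2,6) (6,5) (0,1) (4,0) (1,3)
row 3: (0,3) (6,6) (5,1) (4,2) (2,4) (1,5) (3,0)
row 4: (1,1) (2,5) (0,2) (5,0) (3,6) (6,3) (4,4)
row 5: (4,6) (0,0) (3,5) (2,3) (1,2) (5,4) (6,1)
row 6: (6,2) (3,3) (1,0) (0,4) (4,5) (2,1) (5,6)
Orthogonality requires all 49 pairs distinct.
Check by first coordinate: for each symbol s of L1, list the L2 entries in the n cells where L1 = s; they must all differ.
  L1 = 0: L2 entries (in reading order) 5, 6, 1, 3, 2, 0, 4 — all 7 distinct ✓
  L1 = 1: L2 entries (in reading order) 6, 4, 3, 5, 1, 2, 0 — all 7 distinct ✓
  L1 = 2: L2 entries (in reading order) 0, 2, 6, 4, 5, 3, 1 — all 7 distinct ✓
  L1 = 3: L2 entries (in reading order) 2, 1, 4, 0, 6, 5, 3 — all 7 distinct ✓
  L1 = 4: L2 entries (in reading order) 1, 3, 0, 2, 4, 6, 5 — all 7 distinct ✓
  L1 = 5: L2 entries (in reading order) 3, 5, 2, 1, 0, 4, 6 — all 7 distinct ✓
  L1 = 6: L2 entries (in reading order) 4, 0, 5, 6, 3, 1, 2 — all 7 distinct ✓
Every symbol of L1 meets every symbol of L2 exactly once, so all 49 pairs are distinct (49 of 49).
Conclusion: YES.

YES


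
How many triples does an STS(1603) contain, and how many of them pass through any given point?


An STS(v) is a 2-(v, 3, 1) BIBD: block size k = 3, λ = 1.
Replication: r(k − 1) = λ(v − 1) ⇒ r·2 = 1603 − 1 = 1602 ⇒ r = 801.
Block count: bk = vr ⇒ b·3 = 1603·801 = 1284003 ⇒ b = 428001.
(Check via b = v(v − 1)/6 = 1603·1602/6 = 2568006/6 = 428001.)

r = 801, b = 428001.


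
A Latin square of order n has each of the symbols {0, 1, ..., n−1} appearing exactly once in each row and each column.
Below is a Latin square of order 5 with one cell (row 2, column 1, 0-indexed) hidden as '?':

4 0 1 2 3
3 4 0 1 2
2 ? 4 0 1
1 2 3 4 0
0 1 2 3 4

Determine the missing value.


Row 2 contains symbols [0, 1, 2, 4] — missing [3].
Column 1 contains symbols [0, 1, 2, 4] — missing [3].
The missing symbol must appear in both missing sets; intersection = [3].
Therefore the hidden value is 3.

Missing value = 3.


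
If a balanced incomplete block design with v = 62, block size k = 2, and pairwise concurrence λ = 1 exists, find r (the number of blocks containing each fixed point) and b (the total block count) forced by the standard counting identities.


Any 2-(v, k, λ) BIBD satisfies two necessary conditions:
  (i)  Each point sits in r blocks, and counting incidences through any fixed point gives r(k − 1) = λ(v − 1), so r = λ(v − 1)/(k − 1).
  (ii) Total incidences bk = vr, so b = vr/k.
Step 1: r = λ(v − 1)/(k − 1) = 1·(62 − 1)/(2 − 1) = 1·61/1 = 61/1 = 61.
Step 2: b = vr/k = 62·61/2 = 3782/2 = 1891.
Check integrality: r = 61 ∈ Z ✓, b = 1891 ∈ Z ✓.
(These identities are necessary conditions: they determine r and b for any design with these parameters, but do not by themselves prove that one exists.)

r = 61, b = 1891.


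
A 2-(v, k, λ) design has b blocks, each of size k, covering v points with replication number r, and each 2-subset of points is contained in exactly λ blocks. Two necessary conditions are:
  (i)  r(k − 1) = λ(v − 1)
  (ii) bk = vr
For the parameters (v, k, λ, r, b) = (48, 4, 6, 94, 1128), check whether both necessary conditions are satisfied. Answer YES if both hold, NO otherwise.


Condition (i): r(k − 1) = 94·3 = 282; λ(v − 1) = 6·47 = 282. Match? YES.
Condition (ii): bk = 1128·4 = 4512; vr = 48·94 = 4512. Match? YES.
Both conditions hold? YES.

YES


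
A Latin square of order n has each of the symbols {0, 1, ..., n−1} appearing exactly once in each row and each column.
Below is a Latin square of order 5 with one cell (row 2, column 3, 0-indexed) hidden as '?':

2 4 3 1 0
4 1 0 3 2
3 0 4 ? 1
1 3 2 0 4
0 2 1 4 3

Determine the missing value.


Row 2 contains symbols [0, 1, 3, 4] — missing [2].
Column 3 contains symbols [0, 1, 3, 4] — missing [2].
The missing symbol must appear in both missing sets; intersection = [2].
Therefore the hidden value is 2.

Missing value = 2.


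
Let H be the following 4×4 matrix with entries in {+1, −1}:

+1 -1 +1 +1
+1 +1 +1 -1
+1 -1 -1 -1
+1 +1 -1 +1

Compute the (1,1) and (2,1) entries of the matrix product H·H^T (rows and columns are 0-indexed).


Row 1 of H: [1, 1, 1, -1].
Row 2 of H: [1, -1, -1, -1].
(H·H^T)[1][1] = Σ_j H[1][j]·H[1][j] = (1)² + (1)² + (1)² + (-1)² = 1 + 1 + 1 + 1 = 4.
(H·H^T)[2][1] = Σ_j H[2][j]·H[1][j] = (1)·(1) + (-1)·(1) + (-1)·(1) + (-1)·(-1) = 1 + -1 + -1 + 1 = 0.
So rows 2 and 1 are orthogonal; the diagonal entry equals n = 4.

(1,1) entry = 4; (2,1) entry = 0.


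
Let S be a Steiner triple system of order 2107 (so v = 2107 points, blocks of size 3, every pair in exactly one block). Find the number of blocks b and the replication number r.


An STS(v) is a 2-(v, 3, 1) BIBD: block size k = 3, λ = 1.
Replication: r(k − 1) = λ(v − 1) ⇒ r·2 = 2107 − 1 = 2106 ⇒ r = 1053.
Block count: bk = vr ⇒ b·3 = 2107·1053 = 2218671 ⇒ b = 739557.

r = 1053, b = 739557.


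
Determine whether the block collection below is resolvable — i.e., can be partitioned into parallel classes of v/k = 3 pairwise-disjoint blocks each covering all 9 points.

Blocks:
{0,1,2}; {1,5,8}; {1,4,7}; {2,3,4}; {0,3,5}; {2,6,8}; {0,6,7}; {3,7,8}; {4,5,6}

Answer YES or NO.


v = 9, block size k = 3, number of blocks = 9.
For resolvability, blocks must partition into parallel classes of size v/k = 3.
Total blocks must therefore be a multiple of 3: 9 = 3·3 + 0 ⇒ divisible ✓.
Greedy packing gives 3 candidate class(es). Each should be a full parallel class (size 3, covers all 9 points).
  Class 1 (3 blocks): {0,1,2}; {3,7,8}; {4,5,6}. Points covered: [0, 1, 2, 3, 4, 5, 6, 7, 8].
  Class 2 (3 blocks): {1,5,8}; {2,3,4}; {0,6,7}. Points covered: [0, 1, 2, 3, 4, 5, 6, 7, 8].
  Class 3 (3 blocks): {1,4,7}; {0,3,5}; {2,6,8}. Points covered: [0, 1, 2, 3, 4, 5, 6, 7, 8].
All classes full (size 3)? YES. All classes cover every point? YES.
Resolvable? YES.

YES


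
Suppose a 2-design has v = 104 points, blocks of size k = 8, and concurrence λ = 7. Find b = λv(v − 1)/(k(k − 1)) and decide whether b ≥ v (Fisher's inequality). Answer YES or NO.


b = λv(v − 1)/(k(k − 1)) = 7·104·103/(8·7) = 74984/56 = 1339.
Compare with v = 104: b ≥ v, so Fisher's inequality holds.

YES


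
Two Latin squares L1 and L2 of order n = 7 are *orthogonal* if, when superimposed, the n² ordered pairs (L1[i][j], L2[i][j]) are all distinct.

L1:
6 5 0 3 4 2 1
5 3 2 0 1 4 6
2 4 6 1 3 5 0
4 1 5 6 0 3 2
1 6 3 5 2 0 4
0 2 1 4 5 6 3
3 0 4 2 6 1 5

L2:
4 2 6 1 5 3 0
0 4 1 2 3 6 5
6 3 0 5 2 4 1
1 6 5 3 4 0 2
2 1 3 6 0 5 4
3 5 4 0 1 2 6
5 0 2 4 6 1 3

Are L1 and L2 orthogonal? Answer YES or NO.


Form the n² = 49 superimposed pairs (L1[i][j], L2[i][j]), row by row (rows and columns indexed from 0):
row 0: (6,4) (5,2) (0,6) (3,1) (4,5) (2,3) (1,0)
row 1: (5,0) (3,4) (2,1) (0,2) (1,3) (4,6) (6,5)
row 2: (2,6) (4,3) (6,0) (1,5) (3,2) (5,4) (0,1)
row 3: (4,1) (1,6) (5,5) (6,3) (0,4) (3,0) (2,2)
row 4: (1,2) (6,1) (3,3) (5,6) (2,0) (0,5) (4,4)
row 5: (0,3) (2,5) (1,4) (4,0) (5,1) (6,2) (3,6)
row 6: (3,5) (0,0) (4,2) (2,4) (6,6) (1,1) (5,3)
Orthogonality requires all 49 pairs distinct.
Check by first coordinate: for each symbol s of L1, list the L2 entries in the n cells where L1 = s; they must all differ.
  L1 = 0: L2 entries (in reading order) 6, 2, 1, 4, 5, 3, 0 — all 7 distinct ✓
  L1 = 1: L2 entries (in reading order) 0, 3, 5, 6, 2, 4, 1 — all 7 distinct ✓
  L1 = 2: L2 entries (in reading order) 3, 1, 6, 2, 0, 5, 4 — all 7 distinct ✓
  L1 = 3: L2 entries (in reading order) 1, 4, 2, 0, 3, 6, 5 — all 7 distinct ✓
  L1 = 4: L2 entries (in reading order) 5, 6, 3, 1, 4, 0, 2 — all 7 distinct ✓
  L1 = 5: L2 entries (in reading order) 2, 0, 4, 5, 6, 1, 3 — all 7 distinct ✓
  L1 = 6: L2 entries (in reading order) 4, 5, 0, 3, 1, 2, 6 — all 7 distinct ✓
Every symbol of L1 meets every symbol of L2 exactly once, so all 49 pairs are distinct (49 of 49).
Conclusion: YES.

YES


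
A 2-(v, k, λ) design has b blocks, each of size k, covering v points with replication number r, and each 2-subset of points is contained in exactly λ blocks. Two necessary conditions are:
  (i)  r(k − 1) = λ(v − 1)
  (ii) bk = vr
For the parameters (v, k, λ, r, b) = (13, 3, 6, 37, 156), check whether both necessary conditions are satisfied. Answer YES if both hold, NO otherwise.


Condition (i): r(k − 1) = 37·2 = 74; λ(v − 1) = 6·12 = 72. Match? NO.
Condition (ii): bk = 156·3 = 468; vr = 13·37 = 481. Match? NO.
Both conditions hold? NO.

NO


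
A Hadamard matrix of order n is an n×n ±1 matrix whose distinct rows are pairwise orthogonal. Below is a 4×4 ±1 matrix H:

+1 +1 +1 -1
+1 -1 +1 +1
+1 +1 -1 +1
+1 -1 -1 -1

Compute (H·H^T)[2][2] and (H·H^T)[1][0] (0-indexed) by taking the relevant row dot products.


Row 0 of H: [1, 1, 1, -1].
Row 1 of H: [1, -1, 1, 1].
Row 2 of H: [1, 1, -1, 1].
(H·H^T)[2][2] = Σ_j H[2][j]·H[2][j] = (1)² + (1)² + (-1)² + (1)² = 1 + 1 + 1 + 1 = 4.
(H·H^T)[1][0] = Σ_j H[1][j]·H[0][j] = (1)·(1) + (-1)·(1) + (1)·(1) + (1)·(-1) = 1 + -1 + 1 + -1 = 0.
So rows 1 and 0 are orthogonal; the diagonal entry equals n = 4.

(2,2) entry = 4; (1,0) entry = 0.


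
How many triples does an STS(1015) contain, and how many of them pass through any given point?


An STS(v) is a 2-(v, 3, 1) BIBD: block size k = 3, λ = 1.
Replication: r(k − 1) = λ(v − 1) ⇒ r·2 = 1015 − 1 = 1014 ⇒ r = 507.
Block count: bk = vr ⇒ b·3 = 1015·507 = 514605 ⇒ b = 171535.

r = 507, b = 171535.


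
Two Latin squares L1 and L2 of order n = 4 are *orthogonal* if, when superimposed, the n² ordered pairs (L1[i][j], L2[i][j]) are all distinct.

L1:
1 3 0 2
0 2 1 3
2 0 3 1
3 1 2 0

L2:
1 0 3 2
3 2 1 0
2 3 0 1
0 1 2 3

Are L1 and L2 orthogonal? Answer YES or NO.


Form the n² = 16 superimposed pairs (L1[i][j], L2[i][j]), row by row (rows and columns indexed from 0):
row 0: (1,1) (3,0) (0,3) (2,2)
row 1: (0,3) (2,2) (1,1) (3,0)
row 2: (2,2) (0,3) (3,0) (1,1)
row 3: (3,0) (1,1) (2,2) (0,3)
Orthogonality requires all 16 pairs distinct.
But the pair (0,3) repeats: cell (0,2) has L1 = 0, L2 = 3, and cell (1,0) has L1 = 0, L2 = 3.
A repeated pair means some other pair never occurs (only 4 distinct pairs out of 16), so the squares are not orthogonal.
Conclusion: NO.

NO


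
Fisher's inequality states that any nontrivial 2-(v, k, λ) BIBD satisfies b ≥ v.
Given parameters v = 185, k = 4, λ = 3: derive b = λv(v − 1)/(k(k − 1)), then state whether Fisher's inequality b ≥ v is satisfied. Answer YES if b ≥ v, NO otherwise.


r = λ(v − 1)/(k − 1) = 3·184/3 = 184.
b = vr/k = 185·184/4 = 8510.
Fisher's inequality: b ≥ v ⇔ 8510 ≥ 185? YES.

YES


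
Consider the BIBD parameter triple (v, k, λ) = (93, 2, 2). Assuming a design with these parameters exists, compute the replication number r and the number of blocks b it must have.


Any 2-(v, k, λ) BIBD satisfies two necessary conditions:
  (i)  Each point sits in r blocks, and counting incidences through any fixed point gives r(k − 1) = λ(v − 1), so r = λ(v − 1)/(k − 1).
  (ii) Total incidences bk = vr, so b = vr/k.
Step 1: r = λ(v − 1)/(k − 1) = 2·(93 − 1)/(2 − 1) = 2·92/1 = 184/1 = 184.
Step 2: b = vr/k = 93·184/2 = 17112/2 = 8556.
Check integrality: r = 184 ∈ Z ✓, b = 8556 ∈ Z ✓.
(These identities are necessary conditions: they determine r and b for any design with these parameters, but do not by themselves prove that one exists.)

r = 184, b = 8556.


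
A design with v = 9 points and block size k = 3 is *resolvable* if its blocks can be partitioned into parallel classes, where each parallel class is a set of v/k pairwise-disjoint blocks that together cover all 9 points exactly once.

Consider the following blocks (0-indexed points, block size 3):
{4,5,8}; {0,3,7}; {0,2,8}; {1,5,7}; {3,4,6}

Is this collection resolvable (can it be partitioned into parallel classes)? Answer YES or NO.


v = 9, block size k = 3, number of blocks = 5.
For resolvability, blocks must partition into parallel classes of size v/k = 3.
Total blocks must therefore be a multiple of 3: 5 = 3·1 + 2 ⇒ not divisible ✗.
Resolvable? NO.

NO


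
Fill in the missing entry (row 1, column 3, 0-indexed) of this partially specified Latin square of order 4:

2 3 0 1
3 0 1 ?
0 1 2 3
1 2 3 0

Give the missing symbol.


Row 1 contains symbols [0, 1, 3] — missing [2].
Column 3 contains symbols [0, 1, 3] — missing [2].
The missing symbol must appear in both missing sets; intersection = [2].
Therefore the hidden value is 2.

Missing value = 2.


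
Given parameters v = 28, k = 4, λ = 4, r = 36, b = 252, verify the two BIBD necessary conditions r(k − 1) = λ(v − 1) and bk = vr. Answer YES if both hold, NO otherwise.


Condition (i): r(k − 1) = 36·3 = 108; λ(v − 1) = 4·27 = 108. Match? YES.
Condition (ii): bk = 252·4 = 1008; vr = 28·36 = 1008. Match? YES.
Both conditions hold? YES.

YES


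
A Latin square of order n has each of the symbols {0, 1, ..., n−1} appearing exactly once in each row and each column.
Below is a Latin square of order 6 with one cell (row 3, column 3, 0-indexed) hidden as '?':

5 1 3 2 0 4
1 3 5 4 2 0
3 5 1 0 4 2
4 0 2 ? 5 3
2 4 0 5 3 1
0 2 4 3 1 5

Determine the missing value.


Row 3 contains symbols [0, 2, 3, 4, 5] — missing [1].
Column 3 contains symbols [0, 2, 3, 4, 5] — missing [1].
The missing symbol must appear in both missing sets; intersection = [1].
Therefore the hidden value is 1.

Missing value = 1.


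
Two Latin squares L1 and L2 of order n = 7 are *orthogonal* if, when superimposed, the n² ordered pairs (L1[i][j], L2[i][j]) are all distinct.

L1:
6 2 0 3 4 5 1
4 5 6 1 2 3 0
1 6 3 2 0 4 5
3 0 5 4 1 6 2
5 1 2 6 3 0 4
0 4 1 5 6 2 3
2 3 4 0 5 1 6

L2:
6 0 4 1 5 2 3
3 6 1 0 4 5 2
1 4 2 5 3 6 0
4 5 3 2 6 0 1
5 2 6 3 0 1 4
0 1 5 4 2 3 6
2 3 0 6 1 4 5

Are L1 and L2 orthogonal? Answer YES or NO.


Form the n² = 49 superimposed pairs (L1[i][j], L2[i][j]), row by row (rows and columns indexed from 0):
row 0: (6,6) (2,0) (0,4) (3,1) (4,5) (5,2) (1,3)
row 1: (4,3) (5,6) (6,1) (1,0) (2,4) (3,5) (0,2)
row 2: (1,1) (6,4) (3,2) (2,5) (0,3) (4,6) (5,0)
row 3: (3,4) (0,5) (5,3) (4,2) (1,6) (6,0) (2,1)
row 4: (5,5) (1,2) (2,6) (6,3) (3,0) (0,1) (4,4)
row 5: (0,0) (4,1) (1,5) (5,4) (6,2) (2,3) (3,6)
row 6: (2,2) (3,3) (4,0) (0,6) (5,1) (1,4) (6,5)
Orthogonality requires all 49 pairs distinct.
Check by first coordinate: for each symbol s of L1, list the L2 entries in the n cells where L1 = s; they must all differ.
  L1 = 0: L2 entries (in reading order) 4, 2, 3, 5, 1, 0, 6 — all 7 distinct ✓
  L1 = 1: L2 entries (in reading order) 3, 0, 1, 6, 2, 5, 4 — all 7 distinct ✓
  L1 = 2: L2 entries (in reading order) 0, 4, 5, 1, 6, 3, 2 — all 7 distinct ✓
  L1 = 3: L2 entries (in reading order) 1, 5, 2, 4, 0, 6, 3 — all 7 distinct ✓
  L1 = 4: L2 entries (in reading order) 5, 3, 6, 2, 4, 1, 0 — all 7 distinct ✓
  L1 = 5: L2 entries (in reading order) 2, 6, 0, 3, 5, 4, 1 — all 7 distinct ✓
  L1 = 6: L2 entries (in reading order) 6, 1, 4, 0, 3, 2, 5 — all 7 distinct ✓
Every symbol of L1 meets every symbol of L2 exactly once, so all 49 pairs are distinct (49 of 49).
Conclusion: YES.

YES


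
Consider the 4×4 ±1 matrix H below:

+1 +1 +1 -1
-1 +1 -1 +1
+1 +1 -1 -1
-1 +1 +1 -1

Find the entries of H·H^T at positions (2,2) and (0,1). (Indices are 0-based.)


Row 0 of H: [1, 1, 1, -1].
Row 1 of H: [-1, 1, -1, 1].
Row 2 of H: [1, 1, -1, -1].
(H·H^T)[2][2] = Σ_j H[2][j]·H[2][j] = (1)² + (1)² + (-1)² + (-1)² = 1 + 1 + 1 + 1 = 4.
(H·H^T)[0][1] = Σ_j H[0][j]·H[1][j] = (1)·(-1) + (1)·(1) + (1)·(-1) + (-1)·(1) = -1 + 1 + -1 + -1 = -2.
Rows 0 and 1 are not orthogonal (dot product = -2 ≠ 0), so H is not a Hadamard matrix.

(2,2) entry = 4; (0,1) entry = -2.


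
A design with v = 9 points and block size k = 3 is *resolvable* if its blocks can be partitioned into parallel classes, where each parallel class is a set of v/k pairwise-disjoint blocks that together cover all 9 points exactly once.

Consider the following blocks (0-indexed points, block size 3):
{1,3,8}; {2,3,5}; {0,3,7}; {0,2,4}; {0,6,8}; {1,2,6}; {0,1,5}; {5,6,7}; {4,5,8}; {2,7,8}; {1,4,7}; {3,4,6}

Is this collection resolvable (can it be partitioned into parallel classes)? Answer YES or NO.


v = 9, block size k = 3, number of blocks = 12.
For resolvability, blocks must partition into parallel classes of size v/k = 3.
Total blocks must therefore be a multiple of 3: 12 = 3·4 + 0 ⇒ divisible ✓.
Greedy packing gives 4 candidate class(es). Each should be a full parallel class (size 3, covers all 9 points).
  Class 1 (3 blocks): {1,3,8}; {0,2,4}; {5,6,7}. Points covered: [0, 1, 2, 3, 4, 5, 6, 7, 8].
  Class 2 (3 blocks): {2,3,5}; {0,6,8}; {1,4,7}. Points covered: [0, 1, 2, 3, 4, 5, 6, 7, 8].
  Class 3 (3 blocks): {0,3,7}; {1,2,6}; {4,5,8}. Points covered: [0, 1, 2, 3, 4, 5, 6, 7, 8].
  Class 4 (3 blocks): {0,1,5}; {2,7,8}; {3,4,6}. Points covered: [0, 1, 2, 3, 4, 5, 6, 7, 8].
All classes full (size 3)? YES. All classes cover every point? YES.
Resolvable? YES.

YES


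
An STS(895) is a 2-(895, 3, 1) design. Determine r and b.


An STS(v) is a 2-(v, 3, 1) BIBD: block size k = 3, λ = 1.
Replication: r(k − 1) = λ(v − 1) ⇒ r·2 = 895 − 1 = 894 ⇒ r = 447.
Block count: bk = vr ⇒ b·3 = 895·447 = 400065 ⇒ b = 133355.

r = 447, b = 133355.


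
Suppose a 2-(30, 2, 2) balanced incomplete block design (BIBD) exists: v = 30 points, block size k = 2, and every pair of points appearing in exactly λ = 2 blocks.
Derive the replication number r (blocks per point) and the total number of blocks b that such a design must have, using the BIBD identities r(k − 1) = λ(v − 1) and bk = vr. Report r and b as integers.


Any 2-(v, k, λ) BIBD satisfies two necessary conditions:
  (i)  Each point sits in r blocks, and counting incidences through any fixed point gives r(k − 1) = λ(v − 1), so r = λ(v − 1)/(k − 1).
  (ii) Total incidences bk = vr, so b = vr/k.
Step 1: r = λ(v − 1)/(k − 1) = 2·(30 − 1)/(2 − 1) = 2·29/1 = 58/1 = 58.
Step 2: b = vr/k = 30·58/2 = 1740/2 = 870.
Check integrality: r = 58 ∈ Z ✓, b = 870 ∈ Z ✓.
(These identities are necessary conditions: they determine r and b for any design with these parameters, but do not by themselves prove that one exists.)

r = 58, b = 870.


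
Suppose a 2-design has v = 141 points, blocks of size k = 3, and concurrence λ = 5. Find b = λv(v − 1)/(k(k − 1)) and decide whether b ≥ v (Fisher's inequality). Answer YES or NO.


b = λv(v − 1)/(k(k − 1)) = 5·141·140/(3·2) = 98700/6 = 16450.
Compare with v = 141: b ≥ v, so Fisher's inequality holds.

YES


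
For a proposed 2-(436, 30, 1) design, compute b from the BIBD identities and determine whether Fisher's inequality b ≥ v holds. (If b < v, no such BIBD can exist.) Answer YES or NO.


b = λv(v − 1)/(k(k − 1)) = 1·436·435/(30·29) = 189660/870 = 218.
Compare with v = 436: b < v, so Fisher's inequality fails.

NO


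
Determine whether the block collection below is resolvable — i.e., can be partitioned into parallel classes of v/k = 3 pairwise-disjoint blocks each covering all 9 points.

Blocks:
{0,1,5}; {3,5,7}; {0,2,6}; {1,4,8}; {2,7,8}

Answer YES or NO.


v = 9, block size k = 3, number of blocks = 5.
For resolvability, blocks must partition into parallel classes of size v/k = 3.
Total blocks must therefore be a multiple of 3: 5 = 3·1 + 2 ⇒ not divisible ✗.
Resolvable? NO.

NO


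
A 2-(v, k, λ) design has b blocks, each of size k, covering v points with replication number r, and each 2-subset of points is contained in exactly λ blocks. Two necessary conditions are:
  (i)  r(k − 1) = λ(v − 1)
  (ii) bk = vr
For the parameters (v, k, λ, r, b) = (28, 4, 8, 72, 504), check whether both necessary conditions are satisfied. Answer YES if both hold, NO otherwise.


Condition (i): r(k − 1) = 72·3 = 216; λ(v − 1) = 8·27 = 216. Match? YES.
Condition (ii): bk = 504·4 = 2016; vr = 28·72 = 2016. Match? YES.
Both conditions hold? YES.

YES


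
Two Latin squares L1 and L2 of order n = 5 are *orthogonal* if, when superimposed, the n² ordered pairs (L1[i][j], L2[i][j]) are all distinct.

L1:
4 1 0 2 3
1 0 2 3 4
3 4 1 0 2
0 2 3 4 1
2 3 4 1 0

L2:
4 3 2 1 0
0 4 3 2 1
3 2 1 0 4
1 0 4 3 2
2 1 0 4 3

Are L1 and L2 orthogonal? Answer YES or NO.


Form the n² = 25 superimposed pairs (L1[i][j], L2[i][j]), row by row (rows and columns indexed from 0):
row 0: (4,4) (1,3) (0,2) (2,1) (3,0)
row 1: (1,0) (0,4) (2,3) (3,2) (4,1)
row 2: (3,3) (4,2) (1,1) (0,0) (2,4)
row 3: (0,1) (2,0) (3,4) (4,3) (1,2)
row 4: (2,2) (3,1) (4,0) (1,4) (0,3)
Orthogonality requires all 25 pairs distinct.
Check by first coordinate: for each symbol s of L1, list the L2 entries in the n cells where L1 = s; they must all differ.
  L1 = 0: L2 entries (in reading order) 2, 4, 0, 1, 3 — all 5 distinct ✓
  L1 = 1: L2 entries (in reading order) 3, 0, 1, 2, 4 — all 5 distinct ✓
  L1 = 2: L2 entries (in reading order) 1, 3, 4, 0, 2 — all 5 distinct ✓
  L1 = 3: L2 entries (in reading order) 0, 2, 3, 4, 1 — all 5 distinct ✓
  L1 = 4: L2 entries (in reading order) 4, 1, 2, 3, 0 — all 5 distinct ✓
Every symbol of L1 meets every symbol of L2 exactly once, so all 25 pairs are distinct (25 of 25).
Conclusion: YES.

YES


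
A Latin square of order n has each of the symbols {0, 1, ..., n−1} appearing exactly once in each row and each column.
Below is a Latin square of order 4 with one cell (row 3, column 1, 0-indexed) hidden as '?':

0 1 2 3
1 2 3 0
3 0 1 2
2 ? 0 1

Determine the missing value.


Row 3 contains symbols [0, 1, 2] — missing [3].
Column 1 contains symbols [0, 1, 2] — missing [3].
The missing symbol must appear in both missing sets; intersection = [3].
Therefore the hidden value is 3.

Missing value = 3.


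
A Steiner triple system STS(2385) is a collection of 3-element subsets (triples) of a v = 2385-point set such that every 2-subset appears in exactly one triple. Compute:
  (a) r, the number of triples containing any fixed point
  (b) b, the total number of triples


An STS(v) is a 2-(v, 3, 1) BIBD: block size k = 3, λ = 1.
Replication: r(k − 1) = λ(v − 1) ⇒ r·2 = 2385 − 1 = 2384 ⇒ r = 1192.
Block count: bk = vr ⇒ b·3 = 2385·1192 = 2842920 ⇒ b = 947640.
(Check via b = v(v − 1)/6 = 2385·2384/6 = 5685840/6 = 947640.)

r = 1192, b = 947640.


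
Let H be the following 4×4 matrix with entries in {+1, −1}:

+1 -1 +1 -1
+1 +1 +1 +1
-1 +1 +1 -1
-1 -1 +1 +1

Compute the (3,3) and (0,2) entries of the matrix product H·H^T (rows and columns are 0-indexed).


Row 0 of H: [1, -1, 1, -1].
Row 2 of H: [-1, 1, 1, -1].
Row 3 of H: [-1, -1, 1, 1].
(H·H^T)[3][3] = Σ_j H[3][j]·H[3][j] = (-1)² + (-1)² + (1)² + (1)² = 1 + 1 + 1 + 1 = 4.
(H·H^T)[0][2] = Σ_j H[0][j]·H[2][j] = (1)·(-1) + (-1)·(1) + (1)·(1) + (-1)·(-1) = -1 + -1 + 1 + 1 = 0.
So rows 0 and 2 are orthogonal; the diagonal entry equals n = 4.

(3,3) entry = 4; (0,2) entry = 0.


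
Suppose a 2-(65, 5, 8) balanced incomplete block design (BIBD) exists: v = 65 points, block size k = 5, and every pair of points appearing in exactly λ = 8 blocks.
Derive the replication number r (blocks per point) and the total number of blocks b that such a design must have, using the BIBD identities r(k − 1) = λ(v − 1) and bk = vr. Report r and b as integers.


Any 2-(v, k, λ) BIBD satisfies two necessary conditions:
  (i)  Each point sits in r blocks, and counting incidences through any fixed point gives r(k − 1) = λ(v − 1), so r = λ(v − 1)/(k − 1).
  (ii) Total incidences bk = vr, so b = vr/k.
Step 1: r = λ(v − 1)/(k − 1) = 8·(65 − 1)/(5 − 1) = 8·64/4 = 512/4 = 128.
Step 2: b = vr/k = 65·128/5 = 8320/5 = 1664.
Check integrality: r = 128 ∈ Z ✓, b = 1664 ∈ Z ✓.
(These identities are necessary conditions: they determine r and b for any design with these parameters, but do not by themselves prove that one exists.)

r = 128, b = 1664.


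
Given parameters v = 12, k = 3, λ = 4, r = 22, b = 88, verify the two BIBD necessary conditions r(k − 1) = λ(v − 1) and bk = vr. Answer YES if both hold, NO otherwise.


Condition (i): r(k − 1) = 22·2 = 44; λ(v − 1) = 4·11 = 44. Match? YES.
Condition (ii): bk = 88·3 = 264; vr = 12·22 = 264. Match? YES.
Both conditions hold? YES.

YES


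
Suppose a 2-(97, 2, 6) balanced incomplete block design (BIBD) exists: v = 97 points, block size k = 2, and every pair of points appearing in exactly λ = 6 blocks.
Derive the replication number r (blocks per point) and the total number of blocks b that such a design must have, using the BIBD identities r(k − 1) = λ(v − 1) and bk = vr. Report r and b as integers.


Any 2-(v, k, λ) BIBD satisfies two necessary conditions:
  (i)  Each point sits in r blocks, and counting incidences through any fixed point gives r(k − 1) = λ(v − 1), so r = λ(v − 1)/(k − 1).
  (ii) Total incidences bk = vr, so b = vr/k.
Step 1: r = λ(v − 1)/(k − 1) = 6·(97 − 1)/(2 − 1) = 6·96/1 = 576/1 = 576.
Step 2: b = vr/k = 97·576/2 = 55872/2 = 27936.
Check integrality: r = 576 ∈ Z ✓, b = 27936 ∈ Z ✓.
(These identities are necessary conditions: they determine r and b for any design with these parameters, but do not by themselves prove that one exists.)

r = 576, b = 27936.


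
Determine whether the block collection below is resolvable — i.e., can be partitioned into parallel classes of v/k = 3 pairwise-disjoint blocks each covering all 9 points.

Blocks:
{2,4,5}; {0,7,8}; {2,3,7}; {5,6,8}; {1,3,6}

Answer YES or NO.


v = 9, block size k = 3, number of blocks = 5.
For resolvability, blocks must partition into parallel classes of size v/k = 3.
Total blocks must therefore be a multiple of 3: 5 = 3·1 + 2 ⇒ not divisible ✗.
Resolvable? NO.

NO


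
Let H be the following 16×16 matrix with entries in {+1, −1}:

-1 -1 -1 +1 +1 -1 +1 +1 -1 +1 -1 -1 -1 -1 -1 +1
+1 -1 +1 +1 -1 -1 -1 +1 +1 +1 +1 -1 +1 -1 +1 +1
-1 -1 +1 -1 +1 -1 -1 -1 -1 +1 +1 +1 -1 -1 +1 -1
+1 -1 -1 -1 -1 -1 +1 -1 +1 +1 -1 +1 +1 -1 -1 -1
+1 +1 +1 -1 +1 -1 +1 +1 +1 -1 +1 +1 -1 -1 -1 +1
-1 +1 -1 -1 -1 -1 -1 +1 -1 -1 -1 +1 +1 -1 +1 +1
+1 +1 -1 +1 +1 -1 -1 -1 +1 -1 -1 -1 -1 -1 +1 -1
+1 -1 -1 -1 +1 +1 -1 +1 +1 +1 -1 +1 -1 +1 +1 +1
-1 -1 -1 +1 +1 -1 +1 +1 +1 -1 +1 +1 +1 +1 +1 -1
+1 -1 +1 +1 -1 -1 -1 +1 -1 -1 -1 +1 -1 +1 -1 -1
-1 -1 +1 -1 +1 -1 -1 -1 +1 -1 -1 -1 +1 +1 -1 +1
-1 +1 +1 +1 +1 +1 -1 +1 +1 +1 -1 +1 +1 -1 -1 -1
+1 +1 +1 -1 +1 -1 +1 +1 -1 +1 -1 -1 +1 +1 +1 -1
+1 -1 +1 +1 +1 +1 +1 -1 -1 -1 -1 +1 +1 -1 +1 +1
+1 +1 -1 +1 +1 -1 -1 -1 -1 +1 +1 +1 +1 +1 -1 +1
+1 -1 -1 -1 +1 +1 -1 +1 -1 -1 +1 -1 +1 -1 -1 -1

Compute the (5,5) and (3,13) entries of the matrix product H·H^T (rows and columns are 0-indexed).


Row 3 of H: [1, -1, -1, -1, -1, -1, 1, -1, 1, 1, -1, 1, 1, -1, -1, -1].
Row 5 of H: [-1, 1, -1, -1, -1, -1, -1, 1, -1, -1, -1, 1, 1, -1, 1, 1].
Row 13 of H: [1, -1, 1, 1, 1, 1, 1, -1, -1, -1, -1, 1, 1, -1, 1, 1].
(H·H^T)[5][5] = Σ_j H[5][j]·H[5][j] = (-1)² + (1)² + (-1)² + (-1)² + (-1)² + (-1)² + (-1)² + (1)² + (-1)² + (-1)² + (-1)² + (1)² + (1)² + (-1)² + (1)² + (1)² = 1 + 1 + 1 + 1 + 1 + 1 + 1 + 1 + 1 + 1 + 1 + 1 + 1 + 1 + 1 + 1 = 16.
(H·H^T)[3][13] = Σ_j H[3][j]·H[13][j] = (1)·(1) + (-1)·(-1) + (-1)·(1) + (-1)·(1) + (-1)·(1) + (-1)·(1) + (1)·(1) + (-1)·(-1) + (1)·(-1) + (1)·(-1) + (-1)·(-1) + (1)·(1) + (1)·(1) + (-1)·(-1) + (-1)·(1) + (-1)·(1) = 1 + 1 + -1 + -1 + -1 + -1 + 1 + 1 + -1 + -1 + 1 + 1 + 1 + 1 + -1 + -1 = 0.
So rows 3 and 13 are orthogonal; the diagonal entry equals n = 16.

(5,5) entry = 16; (3,13) entry = 0.


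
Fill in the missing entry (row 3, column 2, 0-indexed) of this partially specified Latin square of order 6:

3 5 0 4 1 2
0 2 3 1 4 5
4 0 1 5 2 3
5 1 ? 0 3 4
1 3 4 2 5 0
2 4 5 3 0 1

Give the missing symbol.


Row 3 contains symbols [0, 1, 3, 4, 5] — missing [2].
Column 2 contains symbols [0, 1, 3, 4, 5] — missing [2].
The missing symbol must appear in both missing sets; intersection = [2].
Therefore the hidden value is 2.

Missing value = 2.


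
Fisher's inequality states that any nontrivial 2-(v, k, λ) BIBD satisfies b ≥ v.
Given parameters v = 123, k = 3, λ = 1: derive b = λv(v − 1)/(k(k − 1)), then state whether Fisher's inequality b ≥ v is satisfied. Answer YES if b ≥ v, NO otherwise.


r = λ(v − 1)/(k − 1) = 1·122/2 = 61.
b = vr/k = 123·61/3 = 2501.
Fisher's inequality: b ≥ v ⇔ 2501 ≥ 123? YES.

YES


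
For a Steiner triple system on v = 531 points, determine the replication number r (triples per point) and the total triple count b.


An STS(v) is a 2-(v, 3, 1) BIBD: block size k = 3, λ = 1.
Replication: r(k − 1) = λ(v − 1) ⇒ r·2 = 531 − 1 = 530 ⇒ r = 265.
Block count: bk = vr ⇒ b·3 = 531·265 = 140715 ⇒ b = 46905.

r = 265, b = 46905.


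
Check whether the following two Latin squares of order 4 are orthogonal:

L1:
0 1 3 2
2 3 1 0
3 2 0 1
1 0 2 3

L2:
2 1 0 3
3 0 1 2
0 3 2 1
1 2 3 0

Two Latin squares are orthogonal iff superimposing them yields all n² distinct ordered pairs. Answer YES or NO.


Form the n² = 16 superimposed pairs (L1[i][j], L2[i][j]), row by row (rows and columns indexed from 0):
row 0: (0,2) (1,1) (3,0) (2,3)
row 1: (2,3) (3,0) (1,1) (0,2)
row 2: (3,0) (2,3) (0,2) (1,1)
row 3: (1,1) (0,2) (2,3) (3,0)
Orthogonality requires all 16 pairs distinct.
But the pair (2,3) repeats: cell (0,3) has L1 = 2, L2 = 3, and cell (1,0) has L1 = 2, L2 = 3.
A repeated pair means some other pair never occurs (only 4 distinct pairs out of 16), so the squares are not orthogonal.
Conclusion: NO.

NO


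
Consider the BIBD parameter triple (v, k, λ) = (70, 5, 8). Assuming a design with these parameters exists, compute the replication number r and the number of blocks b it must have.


Any 2-(v, k, λ) BIBD satisfies two necessary conditions:
  (i)  Each point sits in r blocks, and counting incidences through any fixed point gives r(k − 1) = λ(v − 1), so r = λ(v − 1)/(k − 1).
  (ii) Total incidences bk = vr, so b = vr/k.
Step 1: r = λ(v − 1)/(k − 1) = 8·(70 − 1)/(5 − 1) = 8·69/4 = 552/4 = 138.
Step 2: b = vr/k = 70·138/5 = 9660/5 = 1932.
Check integrality: r = 138 ∈ Z ✓, b = 1932 ∈ Z ✓.
(These identities are necessary conditions: they determine r and b for any design with these parameters, but do not by themselves prove that one exists.)

r = 138, b = 1932.


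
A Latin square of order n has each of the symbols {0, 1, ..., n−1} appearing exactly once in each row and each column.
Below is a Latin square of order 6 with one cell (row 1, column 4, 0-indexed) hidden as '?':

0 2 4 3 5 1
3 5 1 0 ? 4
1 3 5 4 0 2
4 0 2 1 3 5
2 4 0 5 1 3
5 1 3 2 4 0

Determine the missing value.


Row 1 contains symbols [0, 1, 3, 4, 5] — missing [2].
Column 4 contains symbols [0, 1, 3, 4, 5] — missing [2].
The missing symbol must appear in both missing sets; intersection = [2].
Therefore the hidden value is 2.

Missing value = 2.
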